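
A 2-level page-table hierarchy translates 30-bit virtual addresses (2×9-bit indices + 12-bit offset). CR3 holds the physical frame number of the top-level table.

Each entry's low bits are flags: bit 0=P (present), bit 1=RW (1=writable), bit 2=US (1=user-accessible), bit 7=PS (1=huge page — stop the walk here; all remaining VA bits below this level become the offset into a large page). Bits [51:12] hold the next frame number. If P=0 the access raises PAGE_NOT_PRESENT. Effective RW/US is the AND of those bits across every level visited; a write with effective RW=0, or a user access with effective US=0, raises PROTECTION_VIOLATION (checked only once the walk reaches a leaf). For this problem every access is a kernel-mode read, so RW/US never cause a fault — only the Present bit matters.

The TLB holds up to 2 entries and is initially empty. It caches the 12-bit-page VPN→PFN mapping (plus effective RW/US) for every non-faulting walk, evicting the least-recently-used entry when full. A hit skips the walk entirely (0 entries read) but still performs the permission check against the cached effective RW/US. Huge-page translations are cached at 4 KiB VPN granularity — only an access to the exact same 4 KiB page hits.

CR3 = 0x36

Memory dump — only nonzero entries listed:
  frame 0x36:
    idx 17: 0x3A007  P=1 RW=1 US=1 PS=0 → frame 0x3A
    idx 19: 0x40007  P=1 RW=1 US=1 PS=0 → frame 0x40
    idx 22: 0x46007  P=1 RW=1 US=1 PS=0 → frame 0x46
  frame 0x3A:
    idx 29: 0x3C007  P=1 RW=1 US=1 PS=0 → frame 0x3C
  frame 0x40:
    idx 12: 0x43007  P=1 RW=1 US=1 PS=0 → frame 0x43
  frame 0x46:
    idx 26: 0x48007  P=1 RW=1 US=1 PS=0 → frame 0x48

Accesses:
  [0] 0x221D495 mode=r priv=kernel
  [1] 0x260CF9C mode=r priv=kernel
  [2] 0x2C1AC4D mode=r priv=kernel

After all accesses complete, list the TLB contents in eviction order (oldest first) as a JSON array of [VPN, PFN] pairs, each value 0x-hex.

Per-access translation:
#0 VA=0x221D495 (r,kernel):
  L0: frame=0x36 idx=17 entry=0x3A007 [P=1 RW=1 US=1 PS=0]
  L1: frame=0x3A idx=29 entry=0x3C007 [P=1 RW=1 US=1 PS=0]
  ⇒ phys 0x3C495  [2 reads]
#1 VA=0x260CF9C (r,kernel):
  L0: frame=0x36 idx=19 entry=0x40007 [P=1 RW=1 US=1 PS=0]
  L1: frame=0x40 idx=12 entry=0x43007 [P=1 RW=1 US=1 PS=0]
  ⇒ phys 0x43F9C  [2 reads]
#2 VA=0x2C1AC4D (r,kernel):
  L0: frame=0x36 idx=22 entry=0x46007 [P=1 RW=1 US=1 PS=0]
  L1: frame=0x46 idx=26 entry=0x48007 [P=1 RW=1 US=1 PS=0]
  ⇒ phys 0x48C4D  [2 reads]

TLB: [["0x260C", "0x43"], ["0x2C1A", "0x48"]]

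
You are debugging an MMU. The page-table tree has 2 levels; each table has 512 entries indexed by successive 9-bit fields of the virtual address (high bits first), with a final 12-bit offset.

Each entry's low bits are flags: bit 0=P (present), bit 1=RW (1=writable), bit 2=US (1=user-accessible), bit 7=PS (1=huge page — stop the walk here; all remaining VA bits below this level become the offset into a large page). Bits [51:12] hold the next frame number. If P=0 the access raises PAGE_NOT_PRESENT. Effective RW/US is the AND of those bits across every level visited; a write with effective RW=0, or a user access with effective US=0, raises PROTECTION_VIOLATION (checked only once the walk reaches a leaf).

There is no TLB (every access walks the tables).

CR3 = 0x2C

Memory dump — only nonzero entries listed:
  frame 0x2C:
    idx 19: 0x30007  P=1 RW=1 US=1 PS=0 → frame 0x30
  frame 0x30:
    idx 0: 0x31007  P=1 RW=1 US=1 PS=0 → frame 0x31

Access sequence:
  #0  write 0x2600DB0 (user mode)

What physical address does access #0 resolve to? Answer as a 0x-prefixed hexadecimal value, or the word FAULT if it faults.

Per-access translation:
#0 VA=0x2600DB0 (w,user):
  L0 @0x2C[19] → 0x30007  P=1,RW=1,US=1,PS=0
  L1 @0x30[0] → 0x31007  P=1,RW=1,US=1,PS=0
  ⇒ phys 0x31DB0  [2 reads]

Access #0 PA: 0x31DB0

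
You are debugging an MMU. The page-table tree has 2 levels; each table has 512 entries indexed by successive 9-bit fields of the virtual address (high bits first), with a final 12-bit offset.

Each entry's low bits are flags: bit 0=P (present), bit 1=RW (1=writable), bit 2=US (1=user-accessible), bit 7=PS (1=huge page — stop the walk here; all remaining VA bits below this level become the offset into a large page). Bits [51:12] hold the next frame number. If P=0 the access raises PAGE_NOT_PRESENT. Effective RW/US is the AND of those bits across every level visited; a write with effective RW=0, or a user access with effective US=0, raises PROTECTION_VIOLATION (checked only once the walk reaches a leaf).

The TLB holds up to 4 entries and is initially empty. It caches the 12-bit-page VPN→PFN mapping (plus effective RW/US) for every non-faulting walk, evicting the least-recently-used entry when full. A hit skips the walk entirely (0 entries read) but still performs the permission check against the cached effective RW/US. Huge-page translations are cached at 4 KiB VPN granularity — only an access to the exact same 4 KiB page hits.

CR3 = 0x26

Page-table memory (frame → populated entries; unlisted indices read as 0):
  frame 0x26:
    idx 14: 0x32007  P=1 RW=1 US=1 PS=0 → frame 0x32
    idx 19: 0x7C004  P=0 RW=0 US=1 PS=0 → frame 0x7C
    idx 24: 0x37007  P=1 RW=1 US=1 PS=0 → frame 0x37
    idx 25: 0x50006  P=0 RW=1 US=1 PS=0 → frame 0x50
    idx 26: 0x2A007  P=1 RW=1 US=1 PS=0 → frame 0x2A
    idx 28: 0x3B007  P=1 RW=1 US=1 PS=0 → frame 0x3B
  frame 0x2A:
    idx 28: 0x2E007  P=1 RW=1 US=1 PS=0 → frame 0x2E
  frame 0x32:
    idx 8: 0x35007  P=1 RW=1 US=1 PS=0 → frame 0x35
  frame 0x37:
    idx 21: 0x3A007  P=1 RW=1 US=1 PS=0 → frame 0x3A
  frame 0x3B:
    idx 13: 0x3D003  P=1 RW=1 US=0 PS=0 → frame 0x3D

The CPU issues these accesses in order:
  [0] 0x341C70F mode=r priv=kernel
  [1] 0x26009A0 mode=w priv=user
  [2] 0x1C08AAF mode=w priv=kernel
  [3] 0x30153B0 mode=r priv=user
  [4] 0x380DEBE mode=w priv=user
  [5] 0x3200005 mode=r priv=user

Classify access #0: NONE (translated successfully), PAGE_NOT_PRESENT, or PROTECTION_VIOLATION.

Walk each access:
#0 VA=0x341C70F (r,kernel):
  L0: frame=0x26 idx=26 entry=0x2A007 [P=1 RW=1 US=1 PS=0]
  L1: frame=0x2A idx=28 entry=0x2E007 [P=1 RW=1 US=1 PS=0]
  ⇒ phys 0x2E70F  [2 reads]
#1 VA=0x26009A0 (w,user):
  L0: frame=0x26 idx=19 entry=0x7C004 [P=0 RW=0 US=1 PS=0]
  ✗ PAGE_NOT_PRESENT  [1 reads]
#2 VA=0x1C08AAF (w,kernel):
  L0: frame=0x26 idx=14 entry=0x32007 [P=1 RW=1 US=1 PS=0]
  L1: frame=0x32 idx=8 entry=0x35007 [P=1 RW=1 US=1 PS=0]
  ⇒ phys 0x35AAF  [2 reads]
#3 VA=0x30153B0 (r,user):
  L0: frame=0x26 idx=24 entry=0x37007 [P=1 RW=1 US=1 PS=0]
  L1: frame=0x37 idx=21 entry=0x3A007 [P=1 RW=1 US=1 PS=0]
  ⇒ phys 0x3A3B0  [2 reads]
#4 VA=0x380DEBE (w,user):
  L0: frame=0x26 idx=28 entry=0x3B007 [P=1 RW=1 US=1 PS=0]
  L1: frame=0x3B idx=13 entry=0x3D003 [P=1 RW=1 US=0 PS=0]
  ✗ PROTECTION_VIOLATION  [2 reads]
#5 VA=0x3200005 (r,user):
  L0: frame=0x26 idx=25 entry=0x50006 [P=0 RW=1 US=1 PS=0]
  ✗ PAGE_NOT_PRESENT  [1 reads]

Access #0 fault: NONE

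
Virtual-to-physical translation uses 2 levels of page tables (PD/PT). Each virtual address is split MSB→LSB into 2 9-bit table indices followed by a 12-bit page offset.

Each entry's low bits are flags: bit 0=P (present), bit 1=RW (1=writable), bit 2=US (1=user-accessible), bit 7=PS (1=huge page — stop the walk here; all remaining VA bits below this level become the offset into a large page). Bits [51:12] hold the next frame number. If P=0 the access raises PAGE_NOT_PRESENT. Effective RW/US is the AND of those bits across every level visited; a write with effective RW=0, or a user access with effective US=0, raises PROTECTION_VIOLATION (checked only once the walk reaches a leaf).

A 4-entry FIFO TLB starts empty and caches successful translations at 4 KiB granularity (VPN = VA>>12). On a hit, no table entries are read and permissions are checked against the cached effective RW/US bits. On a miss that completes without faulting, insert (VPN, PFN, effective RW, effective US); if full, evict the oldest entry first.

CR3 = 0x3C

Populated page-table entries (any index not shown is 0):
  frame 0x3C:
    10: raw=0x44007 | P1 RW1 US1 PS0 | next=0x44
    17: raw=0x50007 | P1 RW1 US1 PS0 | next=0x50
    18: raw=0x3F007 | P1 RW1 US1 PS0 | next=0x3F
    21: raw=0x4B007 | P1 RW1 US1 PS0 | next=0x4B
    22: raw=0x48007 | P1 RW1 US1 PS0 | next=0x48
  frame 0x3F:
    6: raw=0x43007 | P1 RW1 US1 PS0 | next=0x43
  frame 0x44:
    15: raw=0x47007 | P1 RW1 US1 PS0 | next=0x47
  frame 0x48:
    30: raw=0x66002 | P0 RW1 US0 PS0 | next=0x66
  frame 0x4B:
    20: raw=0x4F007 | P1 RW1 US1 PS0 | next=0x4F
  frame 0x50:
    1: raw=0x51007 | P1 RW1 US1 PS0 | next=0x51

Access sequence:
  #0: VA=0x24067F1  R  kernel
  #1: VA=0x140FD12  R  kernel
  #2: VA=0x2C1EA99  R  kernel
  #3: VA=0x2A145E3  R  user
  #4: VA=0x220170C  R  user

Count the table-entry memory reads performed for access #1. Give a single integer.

Trace:
#0 VA=0x24067F1 (r,kernel):
  lvl0: tbl 0x3C, slot 18 ⇒ 0x3F007 (P1/RW1/US1/PS0)
  lvl1: tbl 0x3F, slot 6 ⇒ 0x43007 (P1/RW1/US1/PS0)
  ⇒ phys 0x437F1  [2 reads]
#1 VA=0x140FD12 (r,kernel):
  lvl0: tbl 0x3C, slot 10 ⇒ 0x44007 (P1/RW1/US1/PS0)
  lvl1: tbl 0x44, slot 15 ⇒ 0x47007 (P1/RW1/US1/PS0)
  ⇒ phys 0x47D12  [2 reads]
#2 VA=0x2C1EA99 (r,kernel):
  lvl0: tbl 0x3C, slot 22 ⇒ 0x48007 (P1/RW1/US1/PS0)
  lvl1: tbl 0x48, slot 30 ⇒ 0x66002 (P0/RW1/US0/PS0)
  ✗ PAGE_NOT_PRESENT  [2 reads]
#3 VA=0x2A145E3 (r,user):
  lvl0: tbl 0x3C, slot 21 ⇒ 0x4B007 (P1/RW1/US1/PS0)
  lvl1: tbl 0x4B, slot 20 ⇒ 0x4F007 (P1/RW1/US1/PS0)
  ⇒ phys 0x4F5E3  [2 reads]
#4 VA=0x220170C (r,user):
  lvl0: tbl 0x3C, slot 17 ⇒ 0x50007 (P1/RW1/US1/PS0)
  lvl1: tbl 0x50, slot 1 ⇒ 0x51007 (P1/RW1/US1/PS0)
  ⇒ phys 0x5170C  [2 reads]

Entries read for #1: 2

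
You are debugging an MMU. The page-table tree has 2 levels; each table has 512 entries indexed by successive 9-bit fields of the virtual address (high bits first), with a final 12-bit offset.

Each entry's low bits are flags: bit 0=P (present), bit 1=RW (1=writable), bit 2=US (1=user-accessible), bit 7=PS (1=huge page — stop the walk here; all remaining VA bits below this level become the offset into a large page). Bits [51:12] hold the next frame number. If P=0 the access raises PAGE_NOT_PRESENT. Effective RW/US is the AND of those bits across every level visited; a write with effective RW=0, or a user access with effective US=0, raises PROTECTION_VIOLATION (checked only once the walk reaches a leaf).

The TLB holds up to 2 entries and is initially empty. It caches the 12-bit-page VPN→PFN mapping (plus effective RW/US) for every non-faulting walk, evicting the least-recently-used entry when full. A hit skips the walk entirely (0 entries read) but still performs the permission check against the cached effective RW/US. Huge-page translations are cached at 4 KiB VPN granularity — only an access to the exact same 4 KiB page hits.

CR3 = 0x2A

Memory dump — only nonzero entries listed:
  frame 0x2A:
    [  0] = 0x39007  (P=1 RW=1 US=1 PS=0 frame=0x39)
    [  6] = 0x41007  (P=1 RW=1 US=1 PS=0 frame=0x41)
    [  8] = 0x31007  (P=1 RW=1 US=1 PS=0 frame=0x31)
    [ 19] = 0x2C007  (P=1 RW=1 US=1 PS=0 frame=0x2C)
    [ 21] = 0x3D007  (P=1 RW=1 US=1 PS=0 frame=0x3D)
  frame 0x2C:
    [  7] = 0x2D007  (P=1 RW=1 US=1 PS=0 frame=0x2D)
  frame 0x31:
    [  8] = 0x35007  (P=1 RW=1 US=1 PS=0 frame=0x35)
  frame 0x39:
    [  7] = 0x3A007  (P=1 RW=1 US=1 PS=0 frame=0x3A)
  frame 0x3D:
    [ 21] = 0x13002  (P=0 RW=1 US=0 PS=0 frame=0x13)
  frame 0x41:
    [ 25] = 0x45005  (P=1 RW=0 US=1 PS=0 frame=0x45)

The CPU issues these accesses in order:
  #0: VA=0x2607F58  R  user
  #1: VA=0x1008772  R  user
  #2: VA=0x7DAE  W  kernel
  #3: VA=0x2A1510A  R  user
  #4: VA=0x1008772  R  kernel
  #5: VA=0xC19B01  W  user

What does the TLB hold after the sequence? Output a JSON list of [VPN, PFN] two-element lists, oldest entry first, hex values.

Per-access translation:
#0 VA=0x2607F58 (r,user):
  lvl0: tbl 0x2A, slot 19 ⇒ 0x2C007 (P1/RW1/US1/PS0)
  lvl1: tbl 0x2C, slot 7 ⇒ 0x2D007 (P1/RW1/US1/PS0)
  ✓ 0x2DF58  — 2 lookups
#1 VA=0x1008772 (r,user):
  lvl0: tbl 0x2A, slot 8 ⇒ 0x31007 (P1/RW1/US1/PS0)
  lvl1: tbl 0x31, slot 8 ⇒ 0x35007 (P1/RW1/US1/PS0)
  ✓ 0x35772  — 2 lookups
#2 VA=0x7DAE (w,kernel):
  lvl0: tbl 0x2A, slot 0 ⇒ 0x39007 (P1/RW1/US1/PS0)
  lvl1: tbl 0x39, slot 7 ⇒ 0x3A007 (P1/RW1/US1/PS0)
  ✓ 0x3ADAE  — 2 lookups
#3 VA=0x2A1510A (r,user):
  lvl0: tbl 0x2A, slot 21 ⇒ 0x3D007 (P1/RW1/US1/PS0)
  lvl1: tbl 0x3D, slot 21 ⇒ 0x13002 (P0/RW1/US0/PS0)
  ⇒ fault: PAGE_NOT_PRESENT  — 2 lookups
#4 VA=0x1008772 (r,kernel):
  TLB hit vpn=0x1008 → PA=0x35772
#5 VA=0xC19B01 (w,user):
  lvl0: tbl 0x2A, slot 6 ⇒ 0x41007 (P1/RW1/US1/PS0)
  lvl1: tbl 0x41, slot 25 ⇒ 0x45005 (P1/RW0/US1/PS0)
  ⇒ fault: PROTECTION_VIOLATION  — 2 lookups

TLB: [["0x7", "0x3A"], ["0x1008", "0x35"]]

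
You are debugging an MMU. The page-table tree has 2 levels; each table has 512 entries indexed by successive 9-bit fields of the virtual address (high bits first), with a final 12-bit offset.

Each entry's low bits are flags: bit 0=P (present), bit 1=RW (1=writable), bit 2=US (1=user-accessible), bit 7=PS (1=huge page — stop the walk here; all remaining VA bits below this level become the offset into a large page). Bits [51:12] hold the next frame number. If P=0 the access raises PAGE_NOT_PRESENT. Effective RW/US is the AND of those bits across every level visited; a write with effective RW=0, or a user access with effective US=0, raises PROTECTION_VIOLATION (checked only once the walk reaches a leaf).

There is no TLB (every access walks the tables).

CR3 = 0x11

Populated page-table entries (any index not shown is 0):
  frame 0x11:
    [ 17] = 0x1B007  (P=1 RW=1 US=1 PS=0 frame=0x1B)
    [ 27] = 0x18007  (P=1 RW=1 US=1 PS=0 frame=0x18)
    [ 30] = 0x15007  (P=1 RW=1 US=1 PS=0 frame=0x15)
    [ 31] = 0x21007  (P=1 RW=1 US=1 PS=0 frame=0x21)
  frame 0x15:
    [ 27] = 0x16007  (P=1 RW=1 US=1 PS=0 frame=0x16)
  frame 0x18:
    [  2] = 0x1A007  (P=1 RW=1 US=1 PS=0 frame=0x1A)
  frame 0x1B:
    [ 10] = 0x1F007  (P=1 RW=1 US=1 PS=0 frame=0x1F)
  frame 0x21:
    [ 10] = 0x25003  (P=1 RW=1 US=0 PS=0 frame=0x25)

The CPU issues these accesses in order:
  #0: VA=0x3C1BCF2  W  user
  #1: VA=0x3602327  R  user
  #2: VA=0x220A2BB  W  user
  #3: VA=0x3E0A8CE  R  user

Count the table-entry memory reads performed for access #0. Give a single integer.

Walk each access:
#0 VA=0x3C1BCF2 (w,user):
  [0] read 0x11 idx=30: raw=0x15007 flags P=1 W=1 U=1 S=0
  [1] read 0x15 idx=27: raw=0x16007 flags P=1 W=1 U=1 S=0
  → PA=0x16CF2  (2 entries read)
#1 VA=0x3602327 (r,user):
  [0] read 0x11 idx=27: raw=0x18007 flags P=1 W=1 U=1 S=0
  [1] read 0x18 idx=2: raw=0x1A007 flags P=1 W=1 U=1 S=0
  → PA=0x1A327  (2 entries read)
#2 VA=0x220A2BB (w,user):
  [0] read 0x11 idx=17: raw=0x1B007 flags P=1 W=1 U=1 S=0
  [1] read 0x1B idx=10: raw=0x1F007 flags P=1 W=1 U=1 S=0
  → PA=0x1F2BB  (2 entries read)
#3 VA=0x3E0A8CE (r,user):
  [0] read 0x11 idx=31: raw=0x21007 flags P=1 W=1 U=1 S=0
  [1] read 0x21 idx=10: raw=0x25003 flags P=1 W=1 U=0 S=0
  ⇒ fault: PROTECTION_VIOLATION  — 2 lookups

Entries read for #0: 2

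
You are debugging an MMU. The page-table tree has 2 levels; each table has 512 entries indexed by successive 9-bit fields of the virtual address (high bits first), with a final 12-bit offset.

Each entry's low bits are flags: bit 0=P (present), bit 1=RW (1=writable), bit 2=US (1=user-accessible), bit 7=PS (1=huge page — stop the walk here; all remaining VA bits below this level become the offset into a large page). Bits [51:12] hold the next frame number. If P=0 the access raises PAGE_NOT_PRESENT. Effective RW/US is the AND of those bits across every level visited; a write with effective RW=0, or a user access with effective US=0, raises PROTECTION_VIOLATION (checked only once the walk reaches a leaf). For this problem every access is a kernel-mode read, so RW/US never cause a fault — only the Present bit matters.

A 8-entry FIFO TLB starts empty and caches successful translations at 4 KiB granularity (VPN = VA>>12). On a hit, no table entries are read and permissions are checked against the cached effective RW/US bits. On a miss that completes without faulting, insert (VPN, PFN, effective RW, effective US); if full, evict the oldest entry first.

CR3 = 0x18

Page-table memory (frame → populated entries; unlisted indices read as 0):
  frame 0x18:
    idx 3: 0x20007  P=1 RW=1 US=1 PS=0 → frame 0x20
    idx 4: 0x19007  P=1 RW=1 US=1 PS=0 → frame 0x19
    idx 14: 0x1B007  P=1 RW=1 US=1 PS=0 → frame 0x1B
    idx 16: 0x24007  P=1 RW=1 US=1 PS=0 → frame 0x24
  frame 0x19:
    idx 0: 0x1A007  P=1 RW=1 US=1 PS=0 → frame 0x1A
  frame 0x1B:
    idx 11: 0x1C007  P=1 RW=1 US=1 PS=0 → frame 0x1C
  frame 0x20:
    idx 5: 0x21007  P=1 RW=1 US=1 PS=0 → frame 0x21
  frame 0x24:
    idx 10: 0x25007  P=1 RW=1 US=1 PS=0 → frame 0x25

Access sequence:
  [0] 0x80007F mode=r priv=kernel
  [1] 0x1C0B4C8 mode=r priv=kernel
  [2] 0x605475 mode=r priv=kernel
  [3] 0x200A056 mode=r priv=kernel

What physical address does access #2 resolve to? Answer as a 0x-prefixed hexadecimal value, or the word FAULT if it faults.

Per-access translation:
#0 VA=0x80007F (r,kernel):
  L0: frame=0x18 idx=4 entry=0x19007 [P=1 RW=1 US=1 PS=0]
  L1: frame=0x19 idx=0 entry=0x1A007 [P=1 RW=1 US=1 PS=0]
  ✓ 0x1A07F  — 2 lookups
#1 VA=0x1C0B4C8 (r,kernel):
  L0: frame=0x18 idx=14 entry=0x1B007 [P=1 RW=1 US=1 PS=0]
  L1: frame=0x1B idx=11 entry=0x1C007 [P=1 RW=1 US=1 PS=0]
  ✓ 0x1C4C8  — 2 lookups
#2 VA=0x605475 (r,kernel):
  L0: frame=0x18 idx=3 entry=0x20007 [P=1 RW=1 US=1 PS=0]
  L1: frame=0x20 idx=5 entry=0x21007 [P=1 RW=1 US=1 PS=0]
  ✓ 0x21475  — 2 lookups
#3 VA=0x200A056 (r,kernel):
  L0: frame=0x18 idx=16 entry=0x24007 [P=1 RW=1 US=1 PS=0]
  L1: frame=0x24 idx=10 entry=0x25007 [P=1 RW=1 US=1 PS=0]
  ✓ 0x25056  — 2 lookups

Access #2 PA: 0x21475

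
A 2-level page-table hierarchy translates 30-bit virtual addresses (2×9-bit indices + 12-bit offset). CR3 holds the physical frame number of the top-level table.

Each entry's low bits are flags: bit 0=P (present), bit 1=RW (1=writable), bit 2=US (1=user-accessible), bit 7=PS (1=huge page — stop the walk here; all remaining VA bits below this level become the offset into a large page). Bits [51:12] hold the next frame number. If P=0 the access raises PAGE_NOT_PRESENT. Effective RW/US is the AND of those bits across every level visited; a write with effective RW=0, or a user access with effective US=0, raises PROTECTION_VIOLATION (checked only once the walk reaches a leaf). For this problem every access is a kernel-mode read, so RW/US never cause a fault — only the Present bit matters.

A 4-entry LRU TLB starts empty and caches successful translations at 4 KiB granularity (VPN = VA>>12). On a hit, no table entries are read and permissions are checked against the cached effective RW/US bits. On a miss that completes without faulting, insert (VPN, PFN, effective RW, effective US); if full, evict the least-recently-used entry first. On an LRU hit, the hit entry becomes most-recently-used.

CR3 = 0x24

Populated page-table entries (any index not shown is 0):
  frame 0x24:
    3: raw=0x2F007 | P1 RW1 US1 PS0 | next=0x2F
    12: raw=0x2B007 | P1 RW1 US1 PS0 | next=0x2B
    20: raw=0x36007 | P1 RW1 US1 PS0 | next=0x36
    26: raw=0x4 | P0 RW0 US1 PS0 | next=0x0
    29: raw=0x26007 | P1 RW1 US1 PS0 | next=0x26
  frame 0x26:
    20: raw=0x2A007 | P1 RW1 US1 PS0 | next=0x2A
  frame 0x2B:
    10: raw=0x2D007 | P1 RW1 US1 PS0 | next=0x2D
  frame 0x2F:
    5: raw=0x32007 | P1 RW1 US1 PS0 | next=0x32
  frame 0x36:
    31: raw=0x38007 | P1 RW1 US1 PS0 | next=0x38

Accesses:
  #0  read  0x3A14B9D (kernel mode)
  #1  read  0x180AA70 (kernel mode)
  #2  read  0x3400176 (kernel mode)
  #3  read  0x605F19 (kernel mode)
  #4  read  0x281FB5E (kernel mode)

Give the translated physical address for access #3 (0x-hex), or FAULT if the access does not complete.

Walk each access:
#0 VA=0x3A14B9D (r,kernel):
  lvl0: tbl 0x24, slot 29 ⇒ 0x26007 (P1/RW1/US1/PS0)
  lvl1: tbl 0x26, slot 20 ⇒ 0x2A007 (P1/RW1/US1/PS0)
  ⇒ phys 0x2AB9D  [2 reads]
#1 VA=0x180AA70 (r,kernel):
  lvl0: tbl 0x24, slot 12 ⇒ 0x2B007 (P1/RW1/US1/PS0)
  lvl1: tbl 0x2B, slot 10 ⇒ 0x2D007 (P1/RW1/US1/PS0)
  ⇒ phys 0x2DA70  [2 reads]
#2 VA=0x3400176 (r,kernel):
  lvl0: tbl 0x24, slot 26 ⇒ 0x4 (P0/RW0/US1/PS0)
  → PAGE_NOT_PRESENT  (1 entries read)
#3 VA=0x605F19 (r,kernel):
  lvl0: tbl 0x24, slot 3 ⇒ 0x2F007 (P1/RW1/US1/PS0)
  lvl1: tbl 0x2F, slot 5 ⇒ 0x32007 (P1/RW1/US1/PS0)
  ⇒ phys 0x32F19  [2 reads]
#4 VA=0x281FB5E (r,kernel):
  lvl0: tbl 0x24, slot 20 ⇒ 0x36007 (P1/RW1/US1/PS0)
  lvl1: tbl 0x36, slot 31 ⇒ 0x38007 (P1/RW1/US1/PS0)
  ⇒ phys 0x38B5E  [2 reads]

Access #3 PA: 0x32F19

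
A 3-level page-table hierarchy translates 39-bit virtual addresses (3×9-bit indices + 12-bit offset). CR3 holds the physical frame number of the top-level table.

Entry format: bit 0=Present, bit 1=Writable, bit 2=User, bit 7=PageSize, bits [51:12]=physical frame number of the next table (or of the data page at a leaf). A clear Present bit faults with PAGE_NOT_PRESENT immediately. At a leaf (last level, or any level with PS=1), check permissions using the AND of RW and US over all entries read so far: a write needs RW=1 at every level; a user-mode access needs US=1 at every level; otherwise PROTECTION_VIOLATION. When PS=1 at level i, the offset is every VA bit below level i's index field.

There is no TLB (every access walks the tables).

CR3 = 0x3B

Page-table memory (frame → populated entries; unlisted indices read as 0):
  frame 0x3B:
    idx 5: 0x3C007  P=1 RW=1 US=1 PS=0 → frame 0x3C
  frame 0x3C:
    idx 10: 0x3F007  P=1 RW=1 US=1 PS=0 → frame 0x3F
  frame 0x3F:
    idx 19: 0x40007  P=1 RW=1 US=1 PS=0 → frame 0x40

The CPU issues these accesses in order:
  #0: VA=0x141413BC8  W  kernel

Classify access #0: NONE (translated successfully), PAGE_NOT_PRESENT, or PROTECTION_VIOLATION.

Walk each access:
#0 VA=0x141413BC8 (w,kernel):
  [0] read 0x3B idx=5: raw=0x3C007 flags P=1 W=1 U=1 S=0
  [1] read 0x3C idx=10: raw=0x3F007 flags P=1 W=1 U=1 S=0
  [2] read 0x3F idx=19: raw=0x40007 flags P=1 W=1 U=1 S=0
  ✓ 0x40BC8  — 3 lookups

Access #0 fault: NONE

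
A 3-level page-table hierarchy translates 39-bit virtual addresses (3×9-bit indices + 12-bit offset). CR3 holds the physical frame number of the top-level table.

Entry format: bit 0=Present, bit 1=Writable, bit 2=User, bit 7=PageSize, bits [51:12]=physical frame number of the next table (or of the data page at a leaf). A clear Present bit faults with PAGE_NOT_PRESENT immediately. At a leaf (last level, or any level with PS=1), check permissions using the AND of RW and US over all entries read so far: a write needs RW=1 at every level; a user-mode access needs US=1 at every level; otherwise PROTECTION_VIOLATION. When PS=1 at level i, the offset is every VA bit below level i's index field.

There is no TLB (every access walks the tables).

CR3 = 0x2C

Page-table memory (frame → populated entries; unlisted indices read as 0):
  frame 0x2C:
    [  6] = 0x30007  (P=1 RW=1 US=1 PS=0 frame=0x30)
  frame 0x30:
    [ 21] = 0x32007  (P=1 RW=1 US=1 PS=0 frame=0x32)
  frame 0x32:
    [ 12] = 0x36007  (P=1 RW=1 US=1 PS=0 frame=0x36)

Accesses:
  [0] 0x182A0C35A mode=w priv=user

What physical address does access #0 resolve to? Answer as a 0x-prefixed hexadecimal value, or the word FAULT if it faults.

Trace:
#0 VA=0x182A0C35A (w,user):
  [0] read 0x2C idx=6: raw=0x30007 flags P=1 W=1 U=1 S=0
  [1] read 0x30 idx=21: raw=0x32007 flags P=1 W=1 U=1 S=0
  [2] read 0x32 idx=12: raw=0x36007 flags P=1 W=1 U=1 S=0
  ⇒ phys 0x3635A  [3 reads]

Access #0 PA: 0x3635A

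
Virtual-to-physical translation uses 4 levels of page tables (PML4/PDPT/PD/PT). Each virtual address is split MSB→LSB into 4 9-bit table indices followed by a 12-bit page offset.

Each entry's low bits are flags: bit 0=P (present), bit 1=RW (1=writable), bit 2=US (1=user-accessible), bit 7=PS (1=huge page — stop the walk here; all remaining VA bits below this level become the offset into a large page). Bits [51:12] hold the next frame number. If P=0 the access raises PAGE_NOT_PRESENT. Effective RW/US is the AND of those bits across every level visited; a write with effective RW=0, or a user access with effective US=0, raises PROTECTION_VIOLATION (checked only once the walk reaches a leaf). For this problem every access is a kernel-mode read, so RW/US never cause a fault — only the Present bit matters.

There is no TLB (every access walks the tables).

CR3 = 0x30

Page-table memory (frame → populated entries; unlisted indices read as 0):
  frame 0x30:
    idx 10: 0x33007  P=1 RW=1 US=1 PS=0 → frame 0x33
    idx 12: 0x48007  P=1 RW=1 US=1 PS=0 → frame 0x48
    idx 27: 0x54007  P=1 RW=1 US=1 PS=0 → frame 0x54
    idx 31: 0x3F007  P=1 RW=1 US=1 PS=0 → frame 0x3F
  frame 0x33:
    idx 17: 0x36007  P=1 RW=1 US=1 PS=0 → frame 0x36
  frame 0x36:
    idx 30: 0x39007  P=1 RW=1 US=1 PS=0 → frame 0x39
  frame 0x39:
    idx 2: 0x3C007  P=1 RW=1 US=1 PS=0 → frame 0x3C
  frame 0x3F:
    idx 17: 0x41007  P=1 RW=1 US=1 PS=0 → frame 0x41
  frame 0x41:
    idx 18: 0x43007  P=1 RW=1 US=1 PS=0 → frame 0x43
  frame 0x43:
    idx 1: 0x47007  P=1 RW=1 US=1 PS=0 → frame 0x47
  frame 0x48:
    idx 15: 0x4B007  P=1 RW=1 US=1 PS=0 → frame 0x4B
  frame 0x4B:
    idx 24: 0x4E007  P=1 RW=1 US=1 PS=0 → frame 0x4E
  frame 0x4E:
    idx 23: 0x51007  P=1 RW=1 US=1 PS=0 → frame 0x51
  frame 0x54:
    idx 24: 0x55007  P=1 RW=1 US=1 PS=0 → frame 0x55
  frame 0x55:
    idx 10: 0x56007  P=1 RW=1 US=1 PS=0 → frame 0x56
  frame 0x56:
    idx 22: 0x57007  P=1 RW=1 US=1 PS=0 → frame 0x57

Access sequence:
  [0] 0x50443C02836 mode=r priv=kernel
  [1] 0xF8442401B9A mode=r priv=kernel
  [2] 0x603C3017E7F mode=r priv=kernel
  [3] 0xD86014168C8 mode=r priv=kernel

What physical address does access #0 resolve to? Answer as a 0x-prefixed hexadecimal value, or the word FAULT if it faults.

Walk each access:
#0 VA=0x50443C02836 (r,kernel):
  L0 @0x30[10] → 0x33007  P=1,RW=1,US=1,PS=0
  L1 @0x33[17] → 0x36007  P=1,RW=1,US=1,PS=0
  L2 @0x36[30] → 0x39007  P=1,RW=1,US=1,PS=0
  L3 @0x39[2] → 0x3C007  P=1,RW=1,US=1,PS=0
  → PA=0x3C836  (4 entries read)
#1 VA=0xF8442401B9A (r,kernel):
  L0 @0x30[31] → 0x3F007  P=1,RW=1,US=1,PS=0
  L1 @0x3F[17] → 0x41007  P=1,RW=1,US=1,PS=0
  L2 @0x41[18] → 0x43007  P=1,RW=1,US=1,PS=0
  L3 @0x43[1] → 0x47007  P=1,RW=1,US=1,PS=0
  → PA=0x47B9A  (4 entries read)
#2 VA=0x603C3017E7F (r,kernel):
  L0 @0x30[12] → 0x48007  P=1,RW=1,US=1,PS=0
  L1 @0x48[15] → 0x4B007  P=1,RW=1,US=1,PS=0
  L2 @0x4B[24] → 0x4E007  P=1,RW=1,US=1,PS=0
  L3 @0x4E[23] → 0x51007  P=1,RW=1,US=1,PS=0
  → PA=0x51E7F  (4 entries read)
#3 VA=0xD86014168C8 (r,kernel):
  L0 @0x30[27] → 0x54007  P=1,RW=1,US=1,PS=0
  L1 @0x54[24] → 0x55007  P=1,RW=1,US=1,PS=0
  L2 @0x55[10] → 0x56007  P=1,RW=1,US=1,PS=0
  L3 @0x56[22] → 0x57007  P=1,RW=1,US=1,PS=0
  → PA=0x578C8  (4 entries read)

Access #0 PA: 0x3C836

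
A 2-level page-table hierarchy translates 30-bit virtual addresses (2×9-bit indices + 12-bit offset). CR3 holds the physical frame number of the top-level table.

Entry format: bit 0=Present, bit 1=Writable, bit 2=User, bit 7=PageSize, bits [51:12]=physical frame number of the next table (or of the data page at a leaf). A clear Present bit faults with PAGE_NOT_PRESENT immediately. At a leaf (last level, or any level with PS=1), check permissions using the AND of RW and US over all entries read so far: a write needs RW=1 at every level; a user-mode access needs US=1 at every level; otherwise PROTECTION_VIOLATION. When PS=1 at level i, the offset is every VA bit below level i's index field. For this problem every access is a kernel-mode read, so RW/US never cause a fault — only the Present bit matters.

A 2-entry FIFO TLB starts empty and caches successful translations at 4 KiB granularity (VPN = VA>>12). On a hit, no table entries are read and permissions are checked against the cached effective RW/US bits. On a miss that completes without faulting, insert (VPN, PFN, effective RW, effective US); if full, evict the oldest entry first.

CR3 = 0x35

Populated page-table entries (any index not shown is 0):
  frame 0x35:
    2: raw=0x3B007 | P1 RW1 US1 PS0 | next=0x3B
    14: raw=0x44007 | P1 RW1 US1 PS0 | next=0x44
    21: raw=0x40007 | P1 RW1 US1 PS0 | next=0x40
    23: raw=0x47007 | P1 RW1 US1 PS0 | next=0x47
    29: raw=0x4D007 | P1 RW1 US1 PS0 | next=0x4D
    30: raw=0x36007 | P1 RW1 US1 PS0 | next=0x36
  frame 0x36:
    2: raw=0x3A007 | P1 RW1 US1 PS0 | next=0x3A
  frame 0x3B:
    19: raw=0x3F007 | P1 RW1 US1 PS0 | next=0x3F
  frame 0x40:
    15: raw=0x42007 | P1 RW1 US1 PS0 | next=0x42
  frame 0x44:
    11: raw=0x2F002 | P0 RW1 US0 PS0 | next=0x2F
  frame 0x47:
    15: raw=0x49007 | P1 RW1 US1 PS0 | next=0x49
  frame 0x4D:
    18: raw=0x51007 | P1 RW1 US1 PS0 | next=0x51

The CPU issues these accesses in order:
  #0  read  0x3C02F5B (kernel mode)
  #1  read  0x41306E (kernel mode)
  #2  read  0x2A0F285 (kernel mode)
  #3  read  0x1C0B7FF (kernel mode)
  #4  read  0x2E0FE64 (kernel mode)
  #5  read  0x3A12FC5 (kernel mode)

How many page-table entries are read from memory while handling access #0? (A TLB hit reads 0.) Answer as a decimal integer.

Per-access translation:
#0 VA=0x3C02F5B (r,kernel):
  L0: frame=0x35 idx=30 entry=0x36007 [P=1 RW=1 US=1 PS=0]
  L1: frame=0x36 idx=2 entry=0x3A007 [P=1 RW=1 US=1 PS=0]
  ⇒ phys 0x3AF5B  [2 reads]
#1 VA=0x41306E (r,kernel):
  L0: frame=0x35 idx=2 entry=0x3B007 [P=1 RW=1 US=1 PS=0]
  L1: frame=0x3B idx=19 entry=0x3F007 [P=1 RW=1 US=1 PS=0]
  ⇒ phys 0x3F06E  [2 reads]
#2 VA=0x2A0F285 (r,kernel):
  L0: frame=0x35 idx=21 entry=0x40007 [P=1 RW=1 US=1 PS=0]
  L1: frame=0x40 idx=15 entry=0x42007 [P=1 RW=1 US=1 PS=0]
  ⇒ phys 0x42285  [2 reads]
#3 VA=0x1C0B7FF (r,kernel):
  L0: frame=0x35 idx=14 entry=0x44007 [P=1 RW=1 US=1 PS=0]
  L1: frame=0x44 idx=11 entry=0x2F002 [P=0 RW=1 US=0 PS=0]
  ✗ PAGE_NOT_PRESENT  [2 reads]
#4 VA=0x2E0FE64 (r,kernel):
  L0: frame=0x35 idx=23 entry=0x47007 [P=1 RW=1 US=1 PS=0]
  L1: frame=0x47 idx=15 entry=0x49007 [P=1 RW=1 US=1 PS=0]
  ⇒ phys 0x49E64  [2 reads]
#5 VA=0x3A12FC5 (r,kernel):
  L0: frame=0x35 idx=29 entry=0x4D007 [P=1 RW=1 US=1 PS=0]
  L1: frame=0x4D idx=18 entry=0x51007 [P=1 RW=1 US=1 PS=0]
  ⇒ phys 0x51FC5  [2 reads]

Entries read for #0: 2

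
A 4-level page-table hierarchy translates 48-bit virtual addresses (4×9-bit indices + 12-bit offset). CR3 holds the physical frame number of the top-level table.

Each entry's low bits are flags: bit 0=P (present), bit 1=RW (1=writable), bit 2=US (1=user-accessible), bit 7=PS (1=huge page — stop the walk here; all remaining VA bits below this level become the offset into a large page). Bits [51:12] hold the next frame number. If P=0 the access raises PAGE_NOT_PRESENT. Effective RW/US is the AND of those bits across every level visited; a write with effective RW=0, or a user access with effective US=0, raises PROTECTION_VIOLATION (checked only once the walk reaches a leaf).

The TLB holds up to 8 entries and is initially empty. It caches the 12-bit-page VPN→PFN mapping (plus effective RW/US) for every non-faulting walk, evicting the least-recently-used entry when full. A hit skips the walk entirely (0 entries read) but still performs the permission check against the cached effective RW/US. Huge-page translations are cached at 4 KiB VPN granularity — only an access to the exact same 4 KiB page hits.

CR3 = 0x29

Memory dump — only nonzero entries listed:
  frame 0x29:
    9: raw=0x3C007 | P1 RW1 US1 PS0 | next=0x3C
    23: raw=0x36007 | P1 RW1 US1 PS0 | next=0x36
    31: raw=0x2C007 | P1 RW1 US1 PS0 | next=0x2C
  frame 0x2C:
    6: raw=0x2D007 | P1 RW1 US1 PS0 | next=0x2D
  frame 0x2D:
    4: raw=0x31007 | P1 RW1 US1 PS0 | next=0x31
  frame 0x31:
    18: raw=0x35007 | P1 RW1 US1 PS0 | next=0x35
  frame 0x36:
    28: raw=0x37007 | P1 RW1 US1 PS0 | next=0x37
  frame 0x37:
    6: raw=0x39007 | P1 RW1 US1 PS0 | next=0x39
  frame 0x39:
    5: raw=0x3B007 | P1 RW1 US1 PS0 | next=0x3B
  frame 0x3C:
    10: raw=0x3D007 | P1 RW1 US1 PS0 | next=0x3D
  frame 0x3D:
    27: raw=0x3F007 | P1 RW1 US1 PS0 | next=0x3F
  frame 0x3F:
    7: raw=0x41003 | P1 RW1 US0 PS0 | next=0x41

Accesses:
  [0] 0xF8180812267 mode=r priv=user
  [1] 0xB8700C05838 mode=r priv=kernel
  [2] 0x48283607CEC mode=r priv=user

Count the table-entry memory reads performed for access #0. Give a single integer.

Walk each access:
#0 VA=0xF8180812267 (r,user):
  L0 @0x29[31] → 0x2C007  P=1,RW=1,US=1,PS=0
  L1 @0x2C[6] → 0x2D007  P=1,RW=1,US=1,PS=0
  L2 @0x2D[4] → 0x31007  P=1,RW=1,US=1,PS=0
  L3 @0x31[18] → 0x35007  P=1,RW=1,US=1,PS=0
  → PA=0x35267  (4 entries read)
#1 VA=0xB8700C05838 (r,kernel):
  L0 @0x29[23] → 0x36007  P=1,RW=1,US=1,PS=0
  L1 @0x36[28] → 0x37007  P=1,RW=1,US=1,PS=0
  L2 @0x37[6] → 0x39007  P=1,RW=1,US=1,PS=0
  L3 @0x39[5] → 0x3B007  P=1,RW=1,US=1,PS=0
  → PA=0x3B838  (4 entries read)
#2 VA=0x48283607CEC (r,user):
  L0 @0x29[9] → 0x3C007  P=1,RW=1,US=1,PS=0
  L1 @0x3C[10] → 0x3D007  P=1,RW=1,US=1,PS=0
  L2 @0x3D[27] → 0x3F007  P=1,RW=1,US=1,PS=0
  L3 @0x3F[7] → 0x41003  P=1,RW=1,US=0,PS=0
  → PROTECTION_VIOLATION  (4 entries read)

Entries read for #0: 4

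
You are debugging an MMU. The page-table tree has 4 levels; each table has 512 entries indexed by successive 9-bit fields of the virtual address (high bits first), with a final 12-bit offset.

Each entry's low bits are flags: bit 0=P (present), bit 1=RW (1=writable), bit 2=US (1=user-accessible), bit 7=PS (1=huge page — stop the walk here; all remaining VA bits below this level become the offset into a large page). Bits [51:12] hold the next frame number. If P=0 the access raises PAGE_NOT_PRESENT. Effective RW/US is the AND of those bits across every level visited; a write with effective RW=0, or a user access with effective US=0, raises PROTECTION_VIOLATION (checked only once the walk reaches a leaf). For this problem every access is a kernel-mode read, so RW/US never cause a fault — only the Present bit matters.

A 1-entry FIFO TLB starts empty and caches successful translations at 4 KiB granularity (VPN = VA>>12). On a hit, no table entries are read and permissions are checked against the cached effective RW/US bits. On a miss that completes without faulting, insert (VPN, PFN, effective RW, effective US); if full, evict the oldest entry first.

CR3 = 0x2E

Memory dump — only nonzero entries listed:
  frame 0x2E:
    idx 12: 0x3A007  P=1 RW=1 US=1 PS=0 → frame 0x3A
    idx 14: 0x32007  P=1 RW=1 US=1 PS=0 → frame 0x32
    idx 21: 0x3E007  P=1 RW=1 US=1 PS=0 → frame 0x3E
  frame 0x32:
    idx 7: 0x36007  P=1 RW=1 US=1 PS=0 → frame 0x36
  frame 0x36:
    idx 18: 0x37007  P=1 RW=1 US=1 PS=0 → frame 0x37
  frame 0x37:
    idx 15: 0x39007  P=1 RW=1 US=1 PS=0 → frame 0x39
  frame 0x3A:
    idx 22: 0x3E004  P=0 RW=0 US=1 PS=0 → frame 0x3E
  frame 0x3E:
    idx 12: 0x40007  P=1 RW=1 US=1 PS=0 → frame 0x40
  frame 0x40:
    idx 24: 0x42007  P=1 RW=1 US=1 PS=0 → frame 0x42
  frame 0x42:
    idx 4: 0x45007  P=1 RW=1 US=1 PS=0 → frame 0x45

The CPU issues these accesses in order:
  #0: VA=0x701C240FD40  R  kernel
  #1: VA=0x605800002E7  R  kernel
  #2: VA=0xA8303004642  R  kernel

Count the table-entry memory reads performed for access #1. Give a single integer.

Per-access translation:
#0 VA=0x701C240FD40 (r,kernel):
  [0] read 0x2E idx=14: raw=0x32007 flags P=1 W=1 U=1 S=0
  [1] read 0x32 idx=7: raw=0x36007 flags P=1 W=1 U=1 S=0
  [2] read 0x36 idx=18: raw=0x37007 flags P=1 W=1 U=1 S=0
  [3] read 0x37 idx=15: raw=0x39007 flags P=1 W=1 U=1 S=0
  → PA=0x39D40  (4 entries read)
#1 VA=0x605800002E7 (r,kernel):
  [0] read 0x2E idx=12: raw=0x3A007 flags P=1 W=1 U=1 S=0
  [1] read 0x3A idx=22: raw=0x3E004 flags P=0 W=0 U=1 S=0
  ⇒ fault: PAGE_NOT_PRESENT  — 2 lookups
#2 VA=0xA8303004642 (r,kernel):
  [0] read 0x2E idx=21: raw=0x3E007 flags P=1 W=1 U=1 S=0
  [1] read 0x3E idx=12: raw=0x40007 flags P=1 W=1 U=1 S=0
  [2] read 0x40 idx=24: raw=0x42007 flags P=1 W=1 U=1 S=0
  [3] read 0x42 idx=4: raw=0x45007 flags P=1 W=1 U=1 S=0
  → PA=0x45642  (4 entries read)

Entries read for #1: 2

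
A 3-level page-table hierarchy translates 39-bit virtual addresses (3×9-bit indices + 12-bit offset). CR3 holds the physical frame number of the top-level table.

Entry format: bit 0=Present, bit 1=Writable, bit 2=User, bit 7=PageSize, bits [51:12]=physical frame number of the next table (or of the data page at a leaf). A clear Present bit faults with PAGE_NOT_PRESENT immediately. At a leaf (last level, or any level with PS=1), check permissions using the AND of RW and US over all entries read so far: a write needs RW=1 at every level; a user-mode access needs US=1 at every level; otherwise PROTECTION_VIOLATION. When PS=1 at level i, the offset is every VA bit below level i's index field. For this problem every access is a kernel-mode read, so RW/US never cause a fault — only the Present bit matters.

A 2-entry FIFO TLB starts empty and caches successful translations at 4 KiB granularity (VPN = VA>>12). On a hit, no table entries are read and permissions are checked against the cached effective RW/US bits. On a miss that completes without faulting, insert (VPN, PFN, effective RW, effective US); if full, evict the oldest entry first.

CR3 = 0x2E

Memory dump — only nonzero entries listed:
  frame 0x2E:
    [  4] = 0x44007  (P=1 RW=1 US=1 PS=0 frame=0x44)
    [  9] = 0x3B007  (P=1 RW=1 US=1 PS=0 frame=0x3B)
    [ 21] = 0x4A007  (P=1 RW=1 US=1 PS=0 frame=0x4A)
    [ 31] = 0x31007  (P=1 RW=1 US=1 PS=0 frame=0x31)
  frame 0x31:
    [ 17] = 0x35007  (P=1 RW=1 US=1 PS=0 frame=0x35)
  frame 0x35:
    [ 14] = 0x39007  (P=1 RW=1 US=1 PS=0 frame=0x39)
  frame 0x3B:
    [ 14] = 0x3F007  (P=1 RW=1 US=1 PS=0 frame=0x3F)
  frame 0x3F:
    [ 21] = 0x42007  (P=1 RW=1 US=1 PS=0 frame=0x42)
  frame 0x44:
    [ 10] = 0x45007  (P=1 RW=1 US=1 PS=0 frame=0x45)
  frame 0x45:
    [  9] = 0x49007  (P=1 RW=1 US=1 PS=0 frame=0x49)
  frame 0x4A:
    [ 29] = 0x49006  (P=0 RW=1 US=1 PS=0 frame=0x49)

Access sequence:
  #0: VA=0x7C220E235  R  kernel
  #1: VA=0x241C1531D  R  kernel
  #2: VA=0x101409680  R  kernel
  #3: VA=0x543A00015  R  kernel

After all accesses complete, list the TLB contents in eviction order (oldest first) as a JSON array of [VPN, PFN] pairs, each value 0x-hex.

Per-access translation:
#0 VA=0x7C220E235 (r,kernel):
  L0: frame=0x2E idx=31 entry=0x31007 [P=1 RW=1 US=1 PS=0]
  L1: frame=0x31 idx=17 entry=0x35007 [P=1 RW=1 US=1 PS=0]
  L2: frame=0x35 idx=14 entry=0x39007 [P=1 RW=1 US=1 PS=0]
  ⇒ phys 0x39235  [3 reads]
#1 VA=0x241C1531D (r,kernel):
  L0: frame=0x2E idx=9 entry=0x3B007 [P=1 RW=1 US=1 PS=0]
  L1: frame=0x3B idx=14 entry=0x3F007 [P=1 RW=1 US=1 PS=0]
  L2: frame=0x3F idx=21 entry=0x42007 [P=1 RW=1 US=1 PS=0]
  ⇒ phys 0x4231D  [3 reads]
#2 VA=0x101409680 (r,kernel):
  L0: frame=0x2E idx=4 entry=0x44007 [P=1 RW=1 US=1 PS=0]
  L1: frame=0x44 idx=10 entry=0x45007 [P=1 RW=1 US=1 PS=0]
  L2: frame=0x45 idx=9 entry=0x49007 [P=1 RW=1 US=1 PS=0]
  ⇒ phys 0x49680  [3 reads]
#3 VA=0x543A00015 (r,kernel):
  L0: frame=0x2E idx=21 entry=0x4A007 [P=1 RW=1 US=1 PS=0]
  L1: frame=0x4A idx=29 entry=0x49006 [P=0 RW=1 US=1 PS=0]
  ✗ PAGE_NOT_PRESENT  [2 reads]

TLB: [["0x241C15", "0x42"], ["0x101409", "0x49"]]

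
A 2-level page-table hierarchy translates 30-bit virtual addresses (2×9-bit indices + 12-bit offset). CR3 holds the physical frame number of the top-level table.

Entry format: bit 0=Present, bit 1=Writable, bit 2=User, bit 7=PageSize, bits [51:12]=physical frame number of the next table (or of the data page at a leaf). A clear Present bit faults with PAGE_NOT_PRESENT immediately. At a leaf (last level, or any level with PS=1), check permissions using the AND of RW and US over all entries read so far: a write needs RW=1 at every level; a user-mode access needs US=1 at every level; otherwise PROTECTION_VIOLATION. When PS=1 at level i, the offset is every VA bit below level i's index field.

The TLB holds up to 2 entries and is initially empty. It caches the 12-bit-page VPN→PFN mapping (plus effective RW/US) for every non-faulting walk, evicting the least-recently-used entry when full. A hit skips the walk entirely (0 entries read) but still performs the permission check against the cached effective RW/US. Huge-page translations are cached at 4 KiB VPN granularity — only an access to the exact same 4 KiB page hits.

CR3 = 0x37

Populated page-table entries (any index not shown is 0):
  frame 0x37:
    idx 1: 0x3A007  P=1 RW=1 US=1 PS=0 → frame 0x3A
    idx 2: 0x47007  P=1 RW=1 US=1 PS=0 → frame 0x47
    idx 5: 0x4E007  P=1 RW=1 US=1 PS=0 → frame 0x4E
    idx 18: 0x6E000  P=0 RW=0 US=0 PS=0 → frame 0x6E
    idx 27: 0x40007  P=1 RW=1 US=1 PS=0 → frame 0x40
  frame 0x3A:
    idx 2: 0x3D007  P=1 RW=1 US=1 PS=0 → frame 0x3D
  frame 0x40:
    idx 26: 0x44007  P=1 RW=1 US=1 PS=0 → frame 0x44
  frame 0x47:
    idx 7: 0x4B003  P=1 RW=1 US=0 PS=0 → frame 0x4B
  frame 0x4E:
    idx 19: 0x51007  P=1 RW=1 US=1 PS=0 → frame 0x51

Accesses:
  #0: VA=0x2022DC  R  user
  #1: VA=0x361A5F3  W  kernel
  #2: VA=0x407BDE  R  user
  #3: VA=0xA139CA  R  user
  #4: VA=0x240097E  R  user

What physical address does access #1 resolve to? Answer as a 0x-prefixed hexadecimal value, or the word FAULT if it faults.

Trace:
#0 VA=0x2022DC (r,user):
  L0 @0x37[1] → 0x3A007  P=1,RW=1,US=1,PS=0
  L1 @0x3A[2] → 0x3D007  P=1,RW=1,US=1,PS=0
  ✓ 0x3D2DC  — 2 lookups
#1 VA=0x361A5F3 (w,kernel):
  L0 @0x37[27] → 0x40007  P=1,RW=1,US=1,PS=0
  L1 @0x40[26] → 0x44007  P=1,RW=1,US=1,PS=0
  ✓ 0x445F3  — 2 lookups
#2 VA=0x407BDE (r,user):
  L0 @0x37[2] → 0x47007  P=1,RW=1,US=1,PS=0
  L1 @0x47[7] → 0x4B003  P=1,RW=1,US=0,PS=0
  ✗ PROTECTION_VIOLATION  [2 reads]
#3 VA=0xA139CA (r,user):
  L0 @0x37[5] → 0x4E007  P=1,RW=1,US=1,PS=0
  L1 @0x4E[19] → 0x51007  P=1,RW=1,US=1,PS=0
  ✓ 0x519CA  — 2 lookups
#4 VA=0x240097E (r,user):
  L0 @0x37[18] → 0x6E000  P=0,RW=0,US=0,PS=0
  ✗ PAGE_NOT_PRESENT  [1 reads]

Access #1 PA: 0x445F3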